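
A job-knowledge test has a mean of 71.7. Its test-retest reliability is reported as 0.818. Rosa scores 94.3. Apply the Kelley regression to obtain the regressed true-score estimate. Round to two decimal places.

90.19

T̂ = ρX + (1 − ρ)μ
  = 0.818 × 94.3 + 0.182 × 71.7
  = 77.1374 + 13.0494
  = 90.187
  ≈ 90.19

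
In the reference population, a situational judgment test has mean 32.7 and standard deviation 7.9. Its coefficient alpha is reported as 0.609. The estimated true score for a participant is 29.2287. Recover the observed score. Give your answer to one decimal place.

T̂ = ρX + (1 − ρ)μ  ⇒  X = (T̂ − (1 − ρ)μ) / ρ
X = (29.2287 − 0.391 × 32.7) / 0.609 = (29.2287 − 12.7857) / 0.609 = 16.4430 / 0.609 = 27.000

27.0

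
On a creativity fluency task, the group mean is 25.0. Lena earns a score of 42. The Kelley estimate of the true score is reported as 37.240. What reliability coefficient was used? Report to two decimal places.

0.72

T̂ = ρX + (1 − ρ)μ  ⇒  T̂ − μ = ρ(X − μ)
ρ = (T̂ − μ)/(X − μ) = (37.240 − 25.0) / (42 − 25.0) = 12.240 / 17.0 = 0.7200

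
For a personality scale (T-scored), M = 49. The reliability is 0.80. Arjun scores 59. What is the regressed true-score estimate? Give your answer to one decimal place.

57.0

T̂ = ρX + (1 − ρ)μ
  = 0.80 × 59 + 0.20 × 49
  = 47.20 + 9.80
  = 57.00
  ≈ 57.0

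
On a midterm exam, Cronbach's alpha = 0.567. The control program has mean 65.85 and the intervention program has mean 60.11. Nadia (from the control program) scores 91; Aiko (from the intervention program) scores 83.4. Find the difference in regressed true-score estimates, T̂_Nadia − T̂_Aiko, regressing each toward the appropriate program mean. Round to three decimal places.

T̂_Nadia = 0.567(91) + 0.433(65.85) = 80.11005
T̂_Aiko = 0.567(83.4) + 0.433(60.11) = 73.31543
Difference = 80.11005 − 73.31543 = 6.79462

6.795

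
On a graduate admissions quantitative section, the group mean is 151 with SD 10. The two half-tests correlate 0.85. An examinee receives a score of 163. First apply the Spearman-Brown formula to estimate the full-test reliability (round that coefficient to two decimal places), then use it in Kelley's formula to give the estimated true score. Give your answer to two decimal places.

162.04

Spearman-Brown: ρ = 2r/(1 + r) = 2(0.85)/(1 + 0.85) = 1.700/1.85 = 0.9189 → 0.92
T̂ = 0.92(163) + 0.08(151) = 149.96 + 12.08 = 162.040 → 162.04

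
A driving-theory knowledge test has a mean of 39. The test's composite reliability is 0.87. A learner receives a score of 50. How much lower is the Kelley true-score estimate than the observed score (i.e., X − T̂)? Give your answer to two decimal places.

1.43

T̂ = 0.87(50) + 0.13(39) = 43.50 + 5.07 = 48.5700 → 48.570
X − T̂ = 50 − 48.570 = 1.430 → 1.43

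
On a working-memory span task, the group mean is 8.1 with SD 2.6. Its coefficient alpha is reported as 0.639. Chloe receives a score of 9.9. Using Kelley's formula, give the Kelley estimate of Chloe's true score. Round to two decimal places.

T̂ = 0.639(9.9) + 0.361(8.1) = 6.3261 + 2.9241 = 9.250 → 9.25

9.25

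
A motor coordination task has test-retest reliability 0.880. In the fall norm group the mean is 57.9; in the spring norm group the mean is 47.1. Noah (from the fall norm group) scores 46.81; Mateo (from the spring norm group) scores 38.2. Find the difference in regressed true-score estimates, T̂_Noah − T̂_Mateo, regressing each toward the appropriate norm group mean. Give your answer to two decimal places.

8.87

T̂_Noah = 0.880(46.81) + 0.120(57.9) = 48.1408
T̂_Mateo = 0.880(38.2) + 0.120(47.1) = 39.2680
Difference = 48.1408 − 39.2680 = 8.8728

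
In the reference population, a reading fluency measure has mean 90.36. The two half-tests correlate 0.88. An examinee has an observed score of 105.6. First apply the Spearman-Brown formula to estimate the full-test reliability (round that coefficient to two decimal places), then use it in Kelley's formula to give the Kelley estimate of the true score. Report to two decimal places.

104.69

Spearman-Brown: ρ = 2r/(1 + r) = 2(0.88)/(1 + 0.88) = 1.760/1.88 = 0.9362 → 0.94
Regress the observed score toward the mean by the unreliability: T̂ = 0.94·105.6 + 0.06·90.36 = 99.264 + 5.4216 = 104.686.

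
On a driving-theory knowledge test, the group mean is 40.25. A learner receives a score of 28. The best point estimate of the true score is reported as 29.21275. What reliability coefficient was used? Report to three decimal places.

T̂ = ρX + (1 − ρ)μ  ⇒  T̂ − μ = ρ(X − μ)
ρ = (T̂ − μ)/(X − μ) = (29.21275 − 40.25) / (28 − 40.25) = -11.03725 / -12.25 = 0.90100

0.901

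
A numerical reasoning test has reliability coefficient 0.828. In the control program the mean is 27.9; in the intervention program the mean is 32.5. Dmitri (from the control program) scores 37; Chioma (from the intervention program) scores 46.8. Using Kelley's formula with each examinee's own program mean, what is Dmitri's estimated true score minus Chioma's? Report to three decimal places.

-8.906

T̂_Dmitri = 0.828(37) + 0.172(27.9) = 35.43480
T̂_Chioma = 0.828(46.8) + 0.172(32.5) = 44.34040
Difference = 35.43480 − 44.34040 = -8.90560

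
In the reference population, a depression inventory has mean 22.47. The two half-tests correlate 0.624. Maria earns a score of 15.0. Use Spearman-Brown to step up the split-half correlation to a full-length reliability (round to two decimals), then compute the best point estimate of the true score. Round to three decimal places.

16.718

Spearman-Brown: ρ = 2r/(1 + r) = 2(0.624)/(1 + 0.624) = 1.2480/1.624 = 0.7685 → 0.77
T̂ = 0.77(15.0) + 0.23(22.47) = 11.550 + 5.1681 = 16.7181 → 16.718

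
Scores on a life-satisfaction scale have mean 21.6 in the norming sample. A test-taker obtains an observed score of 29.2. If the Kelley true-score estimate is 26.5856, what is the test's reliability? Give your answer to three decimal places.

0.656

T̂ = ρX + (1 − ρ)μ  ⇒  T̂ − μ = ρ(X − μ)
ρ = (T̂ − μ)/(X − μ) = (26.5856 − 21.6) / (29.2 − 21.6) = 4.9856 / 7.6 = 0.65600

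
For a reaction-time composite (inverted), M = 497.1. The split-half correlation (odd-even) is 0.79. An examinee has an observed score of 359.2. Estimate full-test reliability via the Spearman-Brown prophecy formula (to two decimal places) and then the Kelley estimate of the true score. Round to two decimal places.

Spearman-Brown: ρ = 2r/(1 + r) = 2(0.79)/(1 + 0.79) = 1.580/1.79 = 0.8827 → 0.88
Kelley's formula gives T̂ = 0.88·359.2 + 0.12·497.1 = 316.096 + 59.652 = 375.748.

375.75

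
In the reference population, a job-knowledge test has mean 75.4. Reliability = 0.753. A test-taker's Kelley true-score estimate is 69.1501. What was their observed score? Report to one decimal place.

67.1

T̂ = ρX + (1 − ρ)μ  ⇒  X = (T̂ − (1 − ρ)μ) / ρ
X = (69.1501 − 0.247 × 75.4) / 0.753 = (69.1501 − 18.6238) / 0.753 = 50.5263 / 0.753 = 67.100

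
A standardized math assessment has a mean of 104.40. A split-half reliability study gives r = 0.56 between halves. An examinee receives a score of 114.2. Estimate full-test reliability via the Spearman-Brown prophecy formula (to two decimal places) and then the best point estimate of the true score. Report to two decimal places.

Spearman-Brown: ρ = 2r/(1 + r) = 2(0.56)/(1 + 0.56) = 1.120/1.56 = 0.7179 → 0.72
T̂ = 0.72(114.2) + 0.28(104.40) = 82.224 + 29.2320 = 111.456 → 111.46

111.46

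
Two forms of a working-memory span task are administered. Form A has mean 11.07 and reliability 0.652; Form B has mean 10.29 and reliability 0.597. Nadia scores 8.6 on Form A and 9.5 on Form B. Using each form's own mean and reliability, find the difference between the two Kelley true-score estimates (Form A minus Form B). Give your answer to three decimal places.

-0.359

T̂_A = 0.652(8.6) + 0.348(11.07) = 9.45956
T̂_B = 0.597(9.5) + 0.403(10.29) = 9.81837
T̂_A − T̂_B = -0.35881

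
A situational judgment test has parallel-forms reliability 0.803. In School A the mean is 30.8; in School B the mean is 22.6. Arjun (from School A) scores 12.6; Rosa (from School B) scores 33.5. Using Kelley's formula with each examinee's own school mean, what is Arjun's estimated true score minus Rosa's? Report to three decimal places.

T̂_Arjun = 0.803(12.6) + 0.197(30.8) = 16.18540
T̂_Rosa = 0.803(33.5) + 0.197(22.6) = 31.35270
Difference = 16.18540 − 31.35270 = -15.16730

-15.167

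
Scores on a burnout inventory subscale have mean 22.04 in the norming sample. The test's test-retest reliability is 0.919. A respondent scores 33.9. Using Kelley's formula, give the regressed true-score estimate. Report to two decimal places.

32.94

Weight the observed score by reliability and the mean by (1 − reliability): T̂ = 0.919·33.9 + 0.081·22.04 = 31.1541 + 1.78524 = 32.939.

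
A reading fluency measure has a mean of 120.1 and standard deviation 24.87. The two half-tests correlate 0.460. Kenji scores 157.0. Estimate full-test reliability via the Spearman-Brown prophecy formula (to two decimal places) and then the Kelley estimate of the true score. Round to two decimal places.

Spearman-Brown: ρ = 2r/(1 + r) = 2(0.460)/(1 + 0.460) = 0.9200/1.460 = 0.6301 → 0.63
Kelley's formula gives T̂ = 0.63·157.0 + 0.37·120.1 = 98.910 + 44.437 = 143.347.

143.35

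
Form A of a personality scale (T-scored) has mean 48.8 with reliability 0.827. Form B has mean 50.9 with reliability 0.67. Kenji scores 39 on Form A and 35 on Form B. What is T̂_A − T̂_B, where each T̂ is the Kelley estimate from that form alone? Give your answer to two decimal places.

T̂_A = 0.827(39) + 0.173(48.8) = 40.6954
T̂_B = 0.67(35) + 0.33(50.9) = 40.2470
T̂_A − T̂_B = 0.4484

0.45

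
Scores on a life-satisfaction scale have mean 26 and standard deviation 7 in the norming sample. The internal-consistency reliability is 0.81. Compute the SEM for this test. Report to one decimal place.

3.1

SEM = SD · √(1 − ρ) = 7 × √0.19 = 7 × 0.4359 = 3.051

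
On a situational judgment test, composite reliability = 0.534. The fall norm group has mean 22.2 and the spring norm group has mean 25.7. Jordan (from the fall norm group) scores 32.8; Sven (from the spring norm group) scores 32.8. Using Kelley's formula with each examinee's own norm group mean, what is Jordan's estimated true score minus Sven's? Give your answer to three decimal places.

-1.631

T̂_Jordan = 0.534(32.8) + 0.466(22.2) = 27.86040
T̂_Sven = 0.534(32.8) + 0.466(25.7) = 29.49140
Difference = 27.86040 − 29.49140 = -1.63100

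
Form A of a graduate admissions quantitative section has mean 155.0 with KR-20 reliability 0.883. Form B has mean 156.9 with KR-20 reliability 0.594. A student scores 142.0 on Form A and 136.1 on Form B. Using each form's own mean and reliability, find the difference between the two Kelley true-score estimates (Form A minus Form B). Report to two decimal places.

-1.02

T̂_A = 0.883(142.0) + 0.117(155.0) = 143.5210
T̂_B = 0.594(136.1) + 0.406(156.9) = 144.5448
T̂_A − T̂_B = -1.0238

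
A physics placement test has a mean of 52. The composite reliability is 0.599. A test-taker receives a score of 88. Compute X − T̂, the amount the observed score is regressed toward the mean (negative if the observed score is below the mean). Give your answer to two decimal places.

T̂ = 0.599(88) + 0.401(52) = 52.712 + 20.852 = 73.5640 → 73.564
X − T̂ = 88 − 73.564 = 14.436 → 14.44

14.44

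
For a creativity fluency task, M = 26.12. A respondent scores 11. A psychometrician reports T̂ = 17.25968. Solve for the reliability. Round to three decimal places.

0.586

T̂ = ρX + (1 − ρ)μ  ⇒  T̂ − μ = ρ(X − μ)
ρ = (T̂ − μ)/(X − μ) = (17.25968 − 26.12) / (11 − 26.12) = -8.86032 / -15.12 = 0.58600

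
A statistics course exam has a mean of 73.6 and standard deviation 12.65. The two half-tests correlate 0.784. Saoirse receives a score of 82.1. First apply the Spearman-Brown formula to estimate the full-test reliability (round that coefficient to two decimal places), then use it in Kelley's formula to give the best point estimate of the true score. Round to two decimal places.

81.08

Spearman-Brown: ρ = 2r/(1 + r) = 2(0.784)/(1 + 0.784) = 1.5680/1.784 = 0.8789 → 0.88
T̂ = ρX + (1 − ρ)μ
  = 0.88 × 82.1 + 0.12 × 73.6
  = 72.248 + 8.832
  = 81.080
  ≈ 81.08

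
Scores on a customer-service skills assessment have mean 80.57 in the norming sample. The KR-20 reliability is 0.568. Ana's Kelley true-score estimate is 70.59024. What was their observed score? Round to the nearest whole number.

63

T̂ = ρX + (1 − ρ)μ  ⇒  X = (T̂ − (1 − ρ)μ) / ρ
X = (70.59024 − 0.432 × 80.57) / 0.568 = (70.59024 − 34.80624) / 0.568 = 35.78400 / 0.568 = 63.00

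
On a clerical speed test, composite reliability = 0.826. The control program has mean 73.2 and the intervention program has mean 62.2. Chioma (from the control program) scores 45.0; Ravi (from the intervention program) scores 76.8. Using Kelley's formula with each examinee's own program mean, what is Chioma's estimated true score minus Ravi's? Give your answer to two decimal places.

-24.35

T̂_Chioma = 0.826(45.0) + 0.174(73.2) = 49.9068
T̂_Ravi = 0.826(76.8) + 0.174(62.2) = 74.2596
Difference = 49.9068 − 74.2596 = -24.3528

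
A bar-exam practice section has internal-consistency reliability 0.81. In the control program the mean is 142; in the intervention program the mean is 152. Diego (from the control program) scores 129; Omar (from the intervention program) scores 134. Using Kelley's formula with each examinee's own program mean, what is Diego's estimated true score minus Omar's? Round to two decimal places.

-5.95

T̂_Diego = 0.81(129) + 0.19(142) = 131.4700
T̂_Omar = 0.81(134) + 0.19(152) = 137.4200
Difference = 131.4700 − 137.4200 = -5.9500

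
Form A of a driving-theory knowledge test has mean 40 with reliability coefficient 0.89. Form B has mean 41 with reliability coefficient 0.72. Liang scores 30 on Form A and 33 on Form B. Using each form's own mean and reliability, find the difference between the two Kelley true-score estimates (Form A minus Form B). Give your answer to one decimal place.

-4.1

T̂_A = 0.89(30) + 0.11(40) = 31.100
T̂_B = 0.72(33) + 0.28(41) = 35.240
T̂_A − T̂_B = -4.140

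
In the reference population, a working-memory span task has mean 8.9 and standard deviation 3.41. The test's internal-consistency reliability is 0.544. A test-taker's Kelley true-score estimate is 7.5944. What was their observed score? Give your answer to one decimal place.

6.5

T̂ = ρX + (1 − ρ)μ  ⇒  X = (T̂ − (1 − ρ)μ) / ρ
X = (7.5944 − 0.456 × 8.9) / 0.544 = (7.5944 − 4.0584) / 0.544 = 3.5360 / 0.544 = 6.500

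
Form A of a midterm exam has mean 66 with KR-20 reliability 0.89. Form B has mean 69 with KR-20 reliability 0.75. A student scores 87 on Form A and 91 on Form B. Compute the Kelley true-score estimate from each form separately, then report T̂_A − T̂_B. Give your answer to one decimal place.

T̂_A = 0.89(87) + 0.11(66) = 84.690
T̂_B = 0.75(91) + 0.25(69) = 85.500
T̂_A − T̂_B = -0.810

-0.8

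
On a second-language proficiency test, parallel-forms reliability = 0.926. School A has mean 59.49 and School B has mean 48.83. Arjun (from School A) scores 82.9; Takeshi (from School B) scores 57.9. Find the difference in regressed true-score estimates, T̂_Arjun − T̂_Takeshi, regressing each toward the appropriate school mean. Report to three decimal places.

T̂_Arjun = 0.926(82.9) + 0.074(59.49) = 81.16766
T̂_Takeshi = 0.926(57.9) + 0.074(48.83) = 57.22882
Difference = 81.16766 − 57.22882 = 23.93884

23.939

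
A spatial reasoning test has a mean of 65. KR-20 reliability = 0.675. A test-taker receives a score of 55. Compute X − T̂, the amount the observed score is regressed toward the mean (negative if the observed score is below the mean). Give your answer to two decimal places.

-3.25

Kelley's formula gives T̂ = 0.675·55 + 0.325·65 = 37.125 + 21.125 = 58.2500.
X − T̂ = 55 − 58.250 = -3.250 → -3.25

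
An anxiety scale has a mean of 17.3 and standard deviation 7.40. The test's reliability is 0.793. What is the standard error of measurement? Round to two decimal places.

3.37

SEM = SD · √(1 − ρ) = 7.40 × √0.207 = 7.40 × 0.4550 = 3.367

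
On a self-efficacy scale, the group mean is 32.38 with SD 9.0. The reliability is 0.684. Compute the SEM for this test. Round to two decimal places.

SEM = SD · √(1 − ρ) = 9.0 × √0.316 = 9.0 × 0.5621 = 5.059

5.06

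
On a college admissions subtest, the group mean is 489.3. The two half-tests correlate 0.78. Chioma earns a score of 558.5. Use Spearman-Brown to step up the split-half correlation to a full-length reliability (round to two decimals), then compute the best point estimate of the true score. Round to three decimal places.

Spearman-Brown: ρ = 2r/(1 + r) = 2(0.78)/(1 + 0.78) = 1.560/1.78 = 0.8764 → 0.88
Weight the observed score by reliability and the mean by (1 − reliability): T̂ = 0.88·558.5 + 0.12·489.3 = 491.480 + 58.716 = 550.1960.

550.196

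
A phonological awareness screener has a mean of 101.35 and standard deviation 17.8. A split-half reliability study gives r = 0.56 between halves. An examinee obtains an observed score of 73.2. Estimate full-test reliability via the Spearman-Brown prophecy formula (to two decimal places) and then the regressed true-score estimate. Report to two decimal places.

81.08

Spearman-Brown: ρ = 2r/(1 + r) = 2(0.56)/(1 + 0.56) = 1.120/1.56 = 0.7179 → 0.72
Weight the observed score by reliability and the mean by (1 − reliability): T̂ = 0.72·73.2 + 0.28·101.35 = 52.704 + 28.3780 = 81.082.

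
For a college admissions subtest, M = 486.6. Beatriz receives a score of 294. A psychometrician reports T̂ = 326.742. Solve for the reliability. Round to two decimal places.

T̂ = ρX + (1 − ρ)μ  ⇒  T̂ − μ = ρ(X − μ)
ρ = (T̂ − μ)/(X − μ) = (326.742 − 486.6) / (294 − 486.6) = -159.858 / -192.6 = 0.8300

0.83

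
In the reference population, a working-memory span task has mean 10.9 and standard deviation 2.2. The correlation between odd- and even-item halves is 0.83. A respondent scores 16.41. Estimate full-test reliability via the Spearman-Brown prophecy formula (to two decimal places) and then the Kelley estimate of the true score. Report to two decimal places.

15.91

Spearman-Brown: ρ = 2r/(1 + r) = 2(0.83)/(1 + 0.83) = 1.660/1.83 = 0.9071 → 0.91
T̂ = ρX + (1 − ρ)μ
  = 0.91 × 16.41 + 0.09 × 10.9
  = 14.9331 + 0.981
  = 15.914
  ≈ 15.91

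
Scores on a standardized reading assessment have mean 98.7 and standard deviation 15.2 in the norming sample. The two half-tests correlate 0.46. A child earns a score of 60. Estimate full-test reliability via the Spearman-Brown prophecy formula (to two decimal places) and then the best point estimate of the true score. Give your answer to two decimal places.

Spearman-Brown: ρ = 2r/(1 + r) = 2(0.46)/(1 + 0.46) = 0.920/1.46 = 0.6301 → 0.63
Regress the observed score toward the mean by the unreliability: T̂ = 0.63·60 + 0.37·98.7 = 37.80 + 36.519 = 74.319.

74.32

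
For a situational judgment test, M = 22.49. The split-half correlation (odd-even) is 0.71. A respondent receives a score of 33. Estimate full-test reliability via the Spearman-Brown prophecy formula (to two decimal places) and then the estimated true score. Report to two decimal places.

Spearman-Brown: ρ = 2r/(1 + r) = 2(0.71)/(1 + 0.71) = 1.420/1.71 = 0.8304 → 0.83
T̂ = ρX + (1 − ρ)μ
  = 0.83 × 33 + 0.17 × 22.49
  = 27.39 + 3.8233
  = 31.213
  ≈ 31.21

31.21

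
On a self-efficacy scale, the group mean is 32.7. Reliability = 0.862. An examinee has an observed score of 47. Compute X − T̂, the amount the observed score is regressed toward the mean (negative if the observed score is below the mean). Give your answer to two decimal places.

Kelley's formula gives T̂ = 0.862·47 + 0.138·32.7 = 40.514 + 4.5126 = 45.0266.
X − T̂ = 47 − 45.027 = 1.973 → 1.97

1.97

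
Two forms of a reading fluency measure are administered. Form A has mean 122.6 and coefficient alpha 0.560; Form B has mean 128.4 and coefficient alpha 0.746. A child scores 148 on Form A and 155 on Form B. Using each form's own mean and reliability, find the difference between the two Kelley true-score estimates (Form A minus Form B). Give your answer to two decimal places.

-11.42

T̂_A = 0.560(148) + 0.440(122.6) = 136.8240
T̂_B = 0.746(155) + 0.254(128.4) = 148.2436
T̂_A − T̂_B = -11.4196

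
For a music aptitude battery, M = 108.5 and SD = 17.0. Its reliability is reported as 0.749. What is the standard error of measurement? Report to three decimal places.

8.517

SEM = SD · √(1 − ρ) = 17.0 × √0.251 = 17.0 × 0.5010 = 8.5170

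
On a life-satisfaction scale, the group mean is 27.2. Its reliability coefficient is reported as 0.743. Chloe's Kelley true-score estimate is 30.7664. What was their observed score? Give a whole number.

T̂ = ρX + (1 − ρ)μ  ⇒  X = (T̂ − (1 − ρ)μ) / ρ
X = (30.7664 − 0.257 × 27.2) / 0.743 = (30.7664 − 6.9904) / 0.743 = 23.7760 / 0.743 = 32.00

32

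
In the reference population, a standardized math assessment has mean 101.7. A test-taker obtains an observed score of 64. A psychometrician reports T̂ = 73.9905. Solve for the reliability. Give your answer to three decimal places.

0.735

T̂ = ρX + (1 − ρ)μ  ⇒  T̂ − μ = ρ(X − μ)
ρ = (T̂ − μ)/(X − μ) = (73.9905 − 101.7) / (64 − 101.7) = -27.7095 / -37.7 = 0.73500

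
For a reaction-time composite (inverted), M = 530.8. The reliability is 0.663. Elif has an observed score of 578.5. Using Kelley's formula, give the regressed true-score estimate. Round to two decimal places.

T̂ = ρX + (1 − ρ)μ
  = 0.663 × 578.5 + 0.337 × 530.8
  = 383.5455 + 178.8796
  = 562.425
  ≈ 562.43

562.43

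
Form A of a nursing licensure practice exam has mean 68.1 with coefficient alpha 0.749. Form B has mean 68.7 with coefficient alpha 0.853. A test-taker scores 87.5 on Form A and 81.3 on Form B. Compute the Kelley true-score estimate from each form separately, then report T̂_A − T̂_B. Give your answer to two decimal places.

3.18

T̂_A = 0.749(87.5) + 0.251(68.1) = 82.6306
T̂_B = 0.853(81.3) + 0.147(68.7) = 79.4478
T̂_A − T̂_B = 3.1828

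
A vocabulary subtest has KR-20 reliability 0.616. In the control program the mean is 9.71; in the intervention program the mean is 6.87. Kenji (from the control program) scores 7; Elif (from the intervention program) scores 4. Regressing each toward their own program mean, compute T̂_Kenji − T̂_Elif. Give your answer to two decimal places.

2.94

T̂_Kenji = 0.616(7) + 0.384(9.71) = 8.0406
T̂_Elif = 0.616(4) + 0.384(6.87) = 5.1021
Difference = 8.0406 − 5.1021 = 2.9386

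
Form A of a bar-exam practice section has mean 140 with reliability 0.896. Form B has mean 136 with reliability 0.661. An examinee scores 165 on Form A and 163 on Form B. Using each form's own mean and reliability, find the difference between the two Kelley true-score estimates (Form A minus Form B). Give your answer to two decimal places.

8.55

T̂_A = 0.896(165) + 0.104(140) = 162.4000
T̂_B = 0.661(163) + 0.339(136) = 153.8470
T̂_A − T̂_B = 8.5530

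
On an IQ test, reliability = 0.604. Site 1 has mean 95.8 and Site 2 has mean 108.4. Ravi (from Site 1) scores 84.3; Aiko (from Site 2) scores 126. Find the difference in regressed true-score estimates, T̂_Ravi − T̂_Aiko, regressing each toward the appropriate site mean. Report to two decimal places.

-30.18

T̂_Ravi = 0.604(84.3) + 0.396(95.8) = 88.8540
T̂_Aiko = 0.604(126) + 0.396(108.4) = 119.0304
Difference = 88.8540 − 119.0304 = -30.1764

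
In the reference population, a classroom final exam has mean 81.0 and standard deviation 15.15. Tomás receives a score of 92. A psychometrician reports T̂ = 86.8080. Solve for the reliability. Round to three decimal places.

T̂ = ρX + (1 − ρ)μ  ⇒  T̂ − μ = ρ(X − μ)
ρ = (T̂ − μ)/(X − μ) = (86.8080 − 81.0) / (92 − 81.0) = 5.8080 / 11.0 = 0.52800

0.528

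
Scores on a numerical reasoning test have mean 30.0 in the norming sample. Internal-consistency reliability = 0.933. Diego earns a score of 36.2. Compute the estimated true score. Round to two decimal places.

35.78

Kelley's formula gives T̂ = 0.933·36.2 + 0.067·30.0 = 33.7746 + 2.0100 = 35.785.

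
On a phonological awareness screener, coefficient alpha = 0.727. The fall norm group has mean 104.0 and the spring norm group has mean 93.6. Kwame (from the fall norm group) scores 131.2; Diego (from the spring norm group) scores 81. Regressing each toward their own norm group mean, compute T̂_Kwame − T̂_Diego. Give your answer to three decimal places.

39.335

T̂_Kwame = 0.727(131.2) + 0.273(104.0) = 123.77440
T̂_Diego = 0.727(81) + 0.273(93.6) = 84.43980
Difference = 123.77440 − 84.43980 = 39.33460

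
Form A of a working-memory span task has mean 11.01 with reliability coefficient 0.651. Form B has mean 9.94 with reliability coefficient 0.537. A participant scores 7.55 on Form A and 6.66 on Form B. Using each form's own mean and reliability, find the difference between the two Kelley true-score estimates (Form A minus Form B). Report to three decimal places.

0.579

T̂_A = 0.651(7.55) + 0.349(11.01) = 8.75754
T̂_B = 0.537(6.66) + 0.463(9.94) = 8.17864
T̂_A − T̂_B = 0.57890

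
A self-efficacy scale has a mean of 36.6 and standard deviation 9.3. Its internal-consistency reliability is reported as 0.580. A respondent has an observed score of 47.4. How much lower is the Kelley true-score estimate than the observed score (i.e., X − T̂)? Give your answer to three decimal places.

Regress the observed score toward the mean by the unreliability: T̂ = 0.580·47.4 + 0.420·36.6 = 27.4920 + 15.3720 = 42.86400.
X − T̂ = 47.4 − 42.8640 = 4.5360 → 4.536

4.536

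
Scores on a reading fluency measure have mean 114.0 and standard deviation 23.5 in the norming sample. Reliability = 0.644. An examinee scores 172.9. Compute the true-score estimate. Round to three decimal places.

T̂ = 0.644(172.9) + 0.356(114.0) = 111.3476 + 40.5840 = 151.9316 → 151.932

151.932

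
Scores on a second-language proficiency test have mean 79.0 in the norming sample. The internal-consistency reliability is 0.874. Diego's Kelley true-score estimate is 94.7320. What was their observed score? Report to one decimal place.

T̂ = ρX + (1 − ρ)μ  ⇒  X = (T̂ − (1 − ρ)μ) / ρ
X = (94.7320 − 0.126 × 79.0) / 0.874 = (94.7320 − 9.9540) / 0.874 = 84.7780 / 0.874 = 97.000

97.0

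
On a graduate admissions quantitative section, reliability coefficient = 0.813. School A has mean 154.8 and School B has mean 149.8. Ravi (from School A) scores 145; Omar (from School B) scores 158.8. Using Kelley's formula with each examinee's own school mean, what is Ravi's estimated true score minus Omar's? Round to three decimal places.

-10.284

T̂_Ravi = 0.813(145) + 0.187(154.8) = 146.83260
T̂_Omar = 0.813(158.8) + 0.187(149.8) = 157.11700
Difference = 146.83260 − 157.11700 = -10.28440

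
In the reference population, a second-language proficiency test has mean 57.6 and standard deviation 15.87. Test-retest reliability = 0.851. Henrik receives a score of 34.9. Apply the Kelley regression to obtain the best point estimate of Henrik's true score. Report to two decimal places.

T̂ = ρX + (1 − ρ)μ
  = 0.851 × 34.9 + 0.149 × 57.6
  = 29.6999 + 8.5824
  = 38.282
  ≈ 38.28

38.28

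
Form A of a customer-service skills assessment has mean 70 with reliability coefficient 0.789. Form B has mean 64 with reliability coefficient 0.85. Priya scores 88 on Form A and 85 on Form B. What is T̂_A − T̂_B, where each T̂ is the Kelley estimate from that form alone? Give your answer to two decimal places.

2.35

T̂_A = 0.789(88) + 0.211(70) = 84.2020
T̂_B = 0.85(85) + 0.15(64) = 81.8500
T̂_A − T̂_B = 2.3520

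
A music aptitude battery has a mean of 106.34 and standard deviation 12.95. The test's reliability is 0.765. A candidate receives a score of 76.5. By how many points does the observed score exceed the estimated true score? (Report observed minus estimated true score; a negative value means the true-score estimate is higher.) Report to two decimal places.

T̂ = 0.765(76.5) + 0.235(106.34) = 58.5225 + 24.98990 = 83.5124 → 83.512
X − T̂ = 76.5 − 83.512 = -7.012 → -7.01

-7.01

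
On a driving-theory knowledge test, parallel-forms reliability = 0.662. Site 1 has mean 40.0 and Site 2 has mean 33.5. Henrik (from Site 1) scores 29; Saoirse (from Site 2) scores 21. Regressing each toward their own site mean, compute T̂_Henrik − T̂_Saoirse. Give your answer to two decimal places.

7.49

T̂_Henrik = 0.662(29) + 0.338(40.0) = 32.7180
T̂_Saoirse = 0.662(21) + 0.338(33.5) = 25.2250
Difference = 32.7180 − 25.2250 = 7.4930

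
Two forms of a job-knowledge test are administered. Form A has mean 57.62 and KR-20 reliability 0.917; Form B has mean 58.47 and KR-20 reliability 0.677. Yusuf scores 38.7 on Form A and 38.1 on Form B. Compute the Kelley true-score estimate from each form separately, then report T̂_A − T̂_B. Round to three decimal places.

T̂_A = 0.917(38.7) + 0.083(57.62) = 40.27036
T̂_B = 0.677(38.1) + 0.323(58.47) = 44.67951
T̂_A − T̂_B = -4.40915

-4.409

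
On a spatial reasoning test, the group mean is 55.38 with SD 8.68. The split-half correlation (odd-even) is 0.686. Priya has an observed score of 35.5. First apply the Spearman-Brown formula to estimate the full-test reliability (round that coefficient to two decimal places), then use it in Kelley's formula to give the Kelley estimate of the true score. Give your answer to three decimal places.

Spearman-Brown: ρ = 2r/(1 + r) = 2(0.686)/(1 + 0.686) = 1.3720/1.686 = 0.8138 → 0.81
T̂ = 0.81(35.5) + 0.19(55.38) = 28.755 + 10.5222 = 39.2772 → 39.277

39.277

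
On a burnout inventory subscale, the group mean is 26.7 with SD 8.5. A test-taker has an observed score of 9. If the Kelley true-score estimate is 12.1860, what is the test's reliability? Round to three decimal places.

T̂ = ρX + (1 − ρ)μ  ⇒  T̂ − μ = ρ(X − μ)
ρ = (T̂ − μ)/(X − μ) = (12.1860 − 26.7) / (9 − 26.7) = -14.5140 / -17.7 = 0.82000

0.820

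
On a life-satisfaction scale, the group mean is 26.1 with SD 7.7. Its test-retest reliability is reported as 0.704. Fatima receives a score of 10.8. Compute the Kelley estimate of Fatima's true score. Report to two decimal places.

15.33

T̂ = 0.704(10.8) + 0.296(26.1) = 7.6032 + 7.7256 = 15.329 → 15.33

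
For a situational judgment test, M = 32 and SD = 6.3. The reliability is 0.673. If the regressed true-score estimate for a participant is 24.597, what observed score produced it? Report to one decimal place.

21.0

T̂ = ρX + (1 − ρ)μ  ⇒  X = (T̂ − (1 − ρ)μ) / ρ
X = (24.597 − 0.327 × 32) / 0.673 = (24.597 − 10.464) / 0.673 = 14.133 / 0.673 = 21.000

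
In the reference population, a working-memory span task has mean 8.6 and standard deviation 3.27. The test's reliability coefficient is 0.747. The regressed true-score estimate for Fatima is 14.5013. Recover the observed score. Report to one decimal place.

T̂ = ρX + (1 − ρ)μ  ⇒  X = (T̂ − (1 − ρ)μ) / ρ
X = (14.5013 − 0.253 × 8.6) / 0.747 = (14.5013 − 2.1758) / 0.747 = 12.3255 / 0.747 = 16.500

16.5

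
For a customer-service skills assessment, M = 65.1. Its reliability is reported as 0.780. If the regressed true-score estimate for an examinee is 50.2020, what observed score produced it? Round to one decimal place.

46.0

T̂ = ρX + (1 − ρ)μ  ⇒  X = (T̂ − (1 − ρ)μ) / ρ
X = (50.2020 − 0.220 × 65.1) / 0.780 = (50.2020 − 14.3220) / 0.780 = 35.8800 / 0.780 = 46.000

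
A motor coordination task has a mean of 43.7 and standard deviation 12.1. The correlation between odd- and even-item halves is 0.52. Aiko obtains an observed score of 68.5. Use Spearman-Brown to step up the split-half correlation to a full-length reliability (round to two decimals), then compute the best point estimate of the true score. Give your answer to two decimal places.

Spearman-Brown: ρ = 2r/(1 + r) = 2(0.52)/(1 + 0.52) = 1.040/1.52 = 0.6842 → 0.68
T̂ = ρX + (1 − ρ)μ
  = 0.68 × 68.5 + 0.32 × 43.7
  = 46.580 + 13.984
  = 60.564
  ≈ 60.56

60.56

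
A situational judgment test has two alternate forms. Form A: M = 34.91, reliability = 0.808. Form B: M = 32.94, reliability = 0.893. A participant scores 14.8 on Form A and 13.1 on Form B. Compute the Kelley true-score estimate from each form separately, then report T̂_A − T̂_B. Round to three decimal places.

3.438

T̂_A = 0.808(14.8) + 0.192(34.91) = 18.66112
T̂_B = 0.893(13.1) + 0.107(32.94) = 15.22288
T̂_A − T̂_B = 3.43824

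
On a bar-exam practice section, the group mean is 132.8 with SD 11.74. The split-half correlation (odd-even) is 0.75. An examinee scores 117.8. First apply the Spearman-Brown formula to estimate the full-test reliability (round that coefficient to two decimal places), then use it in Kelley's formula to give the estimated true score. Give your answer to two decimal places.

Spearman-Brown: ρ = 2r/(1 + r) = 2(0.75)/(1 + 0.75) = 1.500/1.75 = 0.8571 → 0.86
T̂ = ρX + (1 − ρ)μ
  = 0.86 × 117.8 + 0.14 × 132.8
  = 101.308 + 18.592
  = 119.900
  ≈ 119.90

119.90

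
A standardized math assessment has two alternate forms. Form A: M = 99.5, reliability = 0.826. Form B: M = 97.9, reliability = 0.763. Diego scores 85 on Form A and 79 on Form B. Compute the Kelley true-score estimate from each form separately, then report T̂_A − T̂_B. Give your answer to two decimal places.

T̂_A = 0.826(85) + 0.174(99.5) = 87.5230
T̂_B = 0.763(79) + 0.237(97.9) = 83.4793
T̂_A − T̂_B = 4.0437

4.04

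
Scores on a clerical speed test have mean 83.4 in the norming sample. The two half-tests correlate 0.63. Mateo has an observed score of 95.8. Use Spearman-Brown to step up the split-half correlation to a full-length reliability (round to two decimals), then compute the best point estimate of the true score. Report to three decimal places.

Spearman-Brown: ρ = 2r/(1 + r) = 2(0.63)/(1 + 0.63) = 1.260/1.63 = 0.7730 → 0.77
T̂ = 0.77(95.8) + 0.23(83.4) = 73.766 + 19.182 = 92.9480 → 92.948

92.948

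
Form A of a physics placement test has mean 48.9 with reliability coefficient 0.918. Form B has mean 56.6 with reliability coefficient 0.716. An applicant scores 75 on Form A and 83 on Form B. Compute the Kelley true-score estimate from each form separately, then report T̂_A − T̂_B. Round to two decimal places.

-2.64

T̂_A = 0.918(75) + 0.082(48.9) = 72.8598
T̂_B = 0.716(83) + 0.284(56.6) = 75.5024
T̂_A − T̂_B = -2.6426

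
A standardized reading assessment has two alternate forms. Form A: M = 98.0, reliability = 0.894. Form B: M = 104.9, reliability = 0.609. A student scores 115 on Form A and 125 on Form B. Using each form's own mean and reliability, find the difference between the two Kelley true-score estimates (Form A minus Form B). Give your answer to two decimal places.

T̂_A = 0.894(115) + 0.106(98.0) = 113.1980
T̂_B = 0.609(125) + 0.391(104.9) = 117.1409
T̂_A − T̂_B = -3.9429

-3.94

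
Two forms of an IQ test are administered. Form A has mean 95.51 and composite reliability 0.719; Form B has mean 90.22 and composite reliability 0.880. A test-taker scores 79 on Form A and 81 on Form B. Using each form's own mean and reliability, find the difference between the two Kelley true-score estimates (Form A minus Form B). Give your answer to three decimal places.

T̂_A = 0.719(79) + 0.281(95.51) = 83.63931
T̂_B = 0.880(81) + 0.120(90.22) = 82.10640
T̂_A − T̂_B = 1.53291

1.533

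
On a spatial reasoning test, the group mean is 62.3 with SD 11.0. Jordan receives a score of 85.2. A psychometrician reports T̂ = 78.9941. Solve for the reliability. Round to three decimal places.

0.729

T̂ = ρX + (1 − ρ)μ  ⇒  T̂ − μ = ρ(X − μ)
ρ = (T̂ − μ)/(X − μ) = (78.9941 − 62.3) / (85.2 − 62.3) = 16.6941 / 22.9 = 0.72900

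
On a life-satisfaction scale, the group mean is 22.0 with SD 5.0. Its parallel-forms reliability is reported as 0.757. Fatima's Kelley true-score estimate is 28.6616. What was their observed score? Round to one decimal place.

30.8

T̂ = ρX + (1 − ρ)μ  ⇒  X = (T̂ − (1 − ρ)μ) / ρ
X = (28.6616 − 0.243 × 22.0) / 0.757 = (28.6616 − 5.3460) / 0.757 = 23.3156 / 0.757 = 30.800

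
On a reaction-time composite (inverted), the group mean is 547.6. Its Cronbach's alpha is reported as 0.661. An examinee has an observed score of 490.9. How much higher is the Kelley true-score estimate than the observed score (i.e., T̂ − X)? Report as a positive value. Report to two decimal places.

19.22

Regress the observed score toward the mean by the unreliability: T̂ = 0.661·490.9 + 0.339·547.6 = 324.4849 + 185.6364 = 510.1213.
T̂ − X = 510.121 − 490.9 = 19.221 → 19.22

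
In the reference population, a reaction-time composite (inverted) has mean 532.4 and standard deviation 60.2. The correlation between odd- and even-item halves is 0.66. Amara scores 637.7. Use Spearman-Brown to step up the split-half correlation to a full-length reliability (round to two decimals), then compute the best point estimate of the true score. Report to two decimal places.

616.64

Spearman-Brown: ρ = 2r/(1 + r) = 2(0.66)/(1 + 0.66) = 1.320/1.66 = 0.7952 → 0.80
T̂ = 0.80(637.7) + 0.20(532.4) = 510.160 + 106.480 = 616.640 → 616.64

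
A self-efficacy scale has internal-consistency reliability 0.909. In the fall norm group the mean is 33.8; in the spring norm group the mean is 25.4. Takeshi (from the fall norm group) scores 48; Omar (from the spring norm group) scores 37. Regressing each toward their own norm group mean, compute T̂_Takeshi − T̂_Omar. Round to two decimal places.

T̂_Takeshi = 0.909(48) + 0.091(33.8) = 46.7078
T̂_Omar = 0.909(37) + 0.091(25.4) = 35.9444
Difference = 46.7078 − 35.9444 = 10.7634

10.76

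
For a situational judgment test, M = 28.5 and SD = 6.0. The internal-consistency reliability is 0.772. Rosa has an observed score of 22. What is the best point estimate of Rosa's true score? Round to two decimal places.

T̂ = 0.772(22) + 0.228(28.5) = 16.984 + 6.4980 = 23.482 → 23.48

23.48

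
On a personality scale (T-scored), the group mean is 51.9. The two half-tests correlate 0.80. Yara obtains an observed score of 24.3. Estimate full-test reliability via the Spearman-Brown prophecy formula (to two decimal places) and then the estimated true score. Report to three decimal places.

Spearman-Brown: ρ = 2r/(1 + r) = 2(0.80)/(1 + 0.80) = 1.600/1.80 = 0.8889 → 0.89
T̂ = ρX + (1 − ρ)μ
  = 0.89 × 24.3 + 0.11 × 51.9
  = 21.627 + 5.709
  = 27.3360
  ≈ 27.336

27.336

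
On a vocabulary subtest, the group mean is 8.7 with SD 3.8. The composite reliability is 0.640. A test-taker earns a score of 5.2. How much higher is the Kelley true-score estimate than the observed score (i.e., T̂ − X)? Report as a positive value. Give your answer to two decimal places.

Regress the observed score toward the mean by the unreliability: T̂ = 0.640·5.2 + 0.360·8.7 = 3.3280 + 3.1320 = 6.4600.
T̂ − X = 6.460 − 5.2 = 1.260 → 1.26

1.26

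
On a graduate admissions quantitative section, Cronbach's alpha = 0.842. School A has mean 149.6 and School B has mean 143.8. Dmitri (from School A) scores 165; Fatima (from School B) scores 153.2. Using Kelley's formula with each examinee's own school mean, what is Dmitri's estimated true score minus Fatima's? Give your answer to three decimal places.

T̂_Dmitri = 0.842(165) + 0.158(149.6) = 162.56680
T̂_Fatima = 0.842(153.2) + 0.158(143.8) = 151.71480
Difference = 162.56680 − 151.71480 = 10.85200

10.852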